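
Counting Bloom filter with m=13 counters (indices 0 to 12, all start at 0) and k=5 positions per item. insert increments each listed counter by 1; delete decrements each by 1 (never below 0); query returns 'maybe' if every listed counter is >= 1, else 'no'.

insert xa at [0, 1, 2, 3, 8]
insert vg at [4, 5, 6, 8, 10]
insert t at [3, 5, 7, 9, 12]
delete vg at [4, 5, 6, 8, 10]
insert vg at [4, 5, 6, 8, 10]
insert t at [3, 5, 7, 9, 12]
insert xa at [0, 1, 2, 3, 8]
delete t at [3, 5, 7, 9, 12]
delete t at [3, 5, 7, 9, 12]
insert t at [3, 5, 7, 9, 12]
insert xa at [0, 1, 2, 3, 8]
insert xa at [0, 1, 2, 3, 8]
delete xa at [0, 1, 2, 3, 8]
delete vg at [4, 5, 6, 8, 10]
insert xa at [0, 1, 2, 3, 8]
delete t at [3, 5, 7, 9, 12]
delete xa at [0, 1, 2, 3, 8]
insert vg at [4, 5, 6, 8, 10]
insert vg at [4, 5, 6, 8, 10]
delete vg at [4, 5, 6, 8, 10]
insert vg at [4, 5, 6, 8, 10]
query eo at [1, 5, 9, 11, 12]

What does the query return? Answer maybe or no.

Step 1: insert xa at [0, 1, 2, 3, 8] -> counters=[1,1,1,1,0,0,0,0,1,0,0,0,0]
Step 2: insert vg at [4, 5, 6, 8, 10] -> counters=[1,1,1,1,1,1,1,0,2,0,1,0,0]
Step 3: insert t at [3, 5, 7, 9, 12] -> counters=[1,1,1,2,1,2,1,1,2,1,1,0,1]
Step 4: delete vg at [4, 5, 6, 8, 10] -> counters=[1,1,1,2,0,1,0,1,1,1,0,0,1]
Step 5: insert vg at [4, 5, 6, 8, 10] -> counters=[1,1,1,2,1,2,1,1,2,1,1,0,1]
Step 6: insert t at [3, 5, 7, 9, 12] -> counters=[1,1,1,3,1,3,1,2,2,2,1,0,2]
Step 7: insert xa at [0, 1, 2, 3, 8] -> counters=[2,2,2,4,1,3,1,2,3,2,1,0,2]
Step 8: delete t at [3, 5, 7, 9, 12] -> counters=[2,2,2,3,1,2,1,1,3,1,1,0,1]
Step 9: delete t at [3, 5, 7, 9, 12] -> counters=[2,2,2,2,1,1,1,0,3,0,1,0,0]
Step 10: insert t at [3, 5, 7, 9, 12] -> counters=[2,2,2,3,1,2,1,1,3,1,1,0,1]
Step 11: insert xa at [0, 1, 2, 3, 8] -> counters=[3,3,3,4,1,2,1,1,4,1,1,0,1]
Step 12: insert xa at [0, 1, 2, 3, 8] -> counters=[4,4,4,5,1,2,1,1,5,1,1,0,1]
Step 13: delete xa at [0, 1, 2, 3, 8] -> counters=[3,3,3,4,1,2,1,1,4,1,1,0,1]
Step 14: delete vg at [4, 5, 6, 8, 10] -> counters=[3,3,3,4,0,1,0,1,3,1,0,0,1]
Step 15: insert xa at [0, 1, 2, 3, 8] -> counters=[4,4,4,5,0,1,0,1,4,1,0,0,1]
Step 16: delete t at [3, 5, 7, 9, 12] -> counters=[4,4,4,4,0,0,0,0,4,0,0,0,0]
Step 17: delete xa at [0, 1, 2, 3, 8] -> counters=[3,3,3,3,0,0,0,0,3,0,0,0,0]
Step 18: insert vg at [4, 5, 6, 8, 10] -> counters=[3,3,3,3,1,1,1,0,4,0,1,0,0]
Step 19: insert vg at [4, 5, 6, 8, 10] -> counters=[3,3,3,3,2,2,2,0,5,0,2,0,0]
Step 20: delete vg at [4, 5, 6, 8, 10] -> counters=[3,3,3,3,1,1,1,0,4,0,1,0,0]
Step 21: insert vg at [4, 5, 6, 8, 10] -> counters=[3,3,3,3,2,2,2,0,5,0,2,0,0]
Query eo: check counters[1]=3 counters[5]=2 counters[9]=0 counters[11]=0 counters[12]=0 -> no

Answer: no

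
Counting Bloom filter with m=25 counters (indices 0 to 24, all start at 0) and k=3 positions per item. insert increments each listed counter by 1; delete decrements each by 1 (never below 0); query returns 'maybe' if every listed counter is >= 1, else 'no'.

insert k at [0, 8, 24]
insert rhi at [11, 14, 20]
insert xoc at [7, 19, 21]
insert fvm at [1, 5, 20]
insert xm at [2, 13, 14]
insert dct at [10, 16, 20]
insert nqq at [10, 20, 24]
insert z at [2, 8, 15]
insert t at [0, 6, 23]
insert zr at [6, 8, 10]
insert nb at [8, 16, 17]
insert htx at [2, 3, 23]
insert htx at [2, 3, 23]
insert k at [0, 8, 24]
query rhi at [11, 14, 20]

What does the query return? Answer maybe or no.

Answer: maybe

Derivation:
Step 1: insert k at [0, 8, 24] -> counters=[1,0,0,0,0,0,0,0,1,0,0,0,0,0,0,0,0,0,0,0,0,0,0,0,1]
Step 2: insert rhi at [11, 14, 20] -> counters=[1,0,0,0,0,0,0,0,1,0,0,1,0,0,1,0,0,0,0,0,1,0,0,0,1]
Step 3: insert xoc at [7, 19, 21] -> counters=[1,0,0,0,0,0,0,1,1,0,0,1,0,0,1,0,0,0,0,1,1,1,0,0,1]
Step 4: insert fvm at [1, 5, 20] -> counters=[1,1,0,0,0,1,0,1,1,0,0,1,0,0,1,0,0,0,0,1,2,1,0,0,1]
Step 5: insert xm at [2, 13, 14] -> counters=[1,1,1,0,0,1,0,1,1,0,0,1,0,1,2,0,0,0,0,1,2,1,0,0,1]
Step 6: insert dct at [10, 16, 20] -> counters=[1,1,1,0,0,1,0,1,1,0,1,1,0,1,2,0,1,0,0,1,3,1,0,0,1]
Step 7: insert nqq at [10, 20, 24] -> counters=[1,1,1,0,0,1,0,1,1,0,2,1,0,1,2,0,1,0,0,1,4,1,0,0,2]
Step 8: insert z at [2, 8, 15] -> counters=[1,1,2,0,0,1,0,1,2,0,2,1,0,1,2,1,1,0,0,1,4,1,0,0,2]
Step 9: insert t at [0, 6, 23] -> counters=[2,1,2,0,0,1,1,1,2,0,2,1,0,1,2,1,1,0,0,1,4,1,0,1,2]
Step 10: insert zr at [6, 8, 10] -> counters=[2,1,2,0,0,1,2,1,3,0,3,1,0,1,2,1,1,0,0,1,4,1,0,1,2]
Step 11: insert nb at [8, 16, 17] -> counters=[2,1,2,0,0,1,2,1,4,0,3,1,0,1,2,1,2,1,0,1,4,1,0,1,2]
Step 12: insert htx at [2, 3, 23] -> counters=[2,1,3,1,0,1,2,1,4,0,3,1,0,1,2,1,2,1,0,1,4,1,0,2,2]
Step 13: insert htx at [2, 3, 23] -> counters=[2,1,4,2,0,1,2,1,4,0,3,1,0,1,2,1,2,1,0,1,4,1,0,3,2]
Step 14: insert k at [0, 8, 24] -> counters=[3,1,4,2,0,1,2,1,5,0,3,1,0,1,2,1,2,1,0,1,4,1,0,3,3]
Query rhi: check counters[11]=1 counters[14]=2 counters[20]=4 -> maybe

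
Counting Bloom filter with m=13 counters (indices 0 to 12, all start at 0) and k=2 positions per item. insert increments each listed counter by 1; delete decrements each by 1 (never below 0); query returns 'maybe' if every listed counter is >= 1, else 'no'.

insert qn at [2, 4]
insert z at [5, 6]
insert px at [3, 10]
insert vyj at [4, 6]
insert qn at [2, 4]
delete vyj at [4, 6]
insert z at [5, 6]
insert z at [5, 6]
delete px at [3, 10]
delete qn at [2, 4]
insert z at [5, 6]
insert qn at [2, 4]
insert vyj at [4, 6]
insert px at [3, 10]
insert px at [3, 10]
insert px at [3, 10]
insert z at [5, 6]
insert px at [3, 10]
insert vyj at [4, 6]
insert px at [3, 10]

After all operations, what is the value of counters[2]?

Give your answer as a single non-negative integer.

Answer: 2

Derivation:
Step 1: insert qn at [2, 4] -> counters=[0,0,1,0,1,0,0,0,0,0,0,0,0]
Step 2: insert z at [5, 6] -> counters=[0,0,1,0,1,1,1,0,0,0,0,0,0]
Step 3: insert px at [3, 10] -> counters=[0,0,1,1,1,1,1,0,0,0,1,0,0]
Step 4: insert vyj at [4, 6] -> counters=[0,0,1,1,2,1,2,0,0,0,1,0,0]
Step 5: insert qn at [2, 4] -> counters=[0,0,2,1,3,1,2,0,0,0,1,0,0]
Step 6: delete vyj at [4, 6] -> counters=[0,0,2,1,2,1,1,0,0,0,1,0,0]
Step 7: insert z at [5, 6] -> counters=[0,0,2,1,2,2,2,0,0,0,1,0,0]
Step 8: insert z at [5, 6] -> counters=[0,0,2,1,2,3,3,0,0,0,1,0,0]
Step 9: delete px at [3, 10] -> counters=[0,0,2,0,2,3,3,0,0,0,0,0,0]
Step 10: delete qn at [2, 4] -> counters=[0,0,1,0,1,3,3,0,0,0,0,0,0]
Step 11: insert z at [5, 6] -> counters=[0,0,1,0,1,4,4,0,0,0,0,0,0]
Step 12: insert qn at [2, 4] -> counters=[0,0,2,0,2,4,4,0,0,0,0,0,0]
Step 13: insert vyj at [4, 6] -> counters=[0,0,2,0,3,4,5,0,0,0,0,0,0]
Step 14: insert px at [3, 10] -> counters=[0,0,2,1,3,4,5,0,0,0,1,0,0]
Step 15: insert px at [3, 10] -> counters=[0,0,2,2,3,4,5,0,0,0,2,0,0]
Step 16: insert px at [3, 10] -> counters=[0,0,2,3,3,4,5,0,0,0,3,0,0]
Step 17: insert z at [5, 6] -> counters=[0,0,2,3,3,5,6,0,0,0,3,0,0]
Step 18: insert px at [3, 10] -> counters=[0,0,2,4,3,5,6,0,0,0,4,0,0]
Step 19: insert vyj at [4, 6] -> counters=[0,0,2,4,4,5,7,0,0,0,4,0,0]
Step 20: insert px at [3, 10] -> counters=[0,0,2,5,4,5,7,0,0,0,5,0,0]
Final counters=[0,0,2,5,4,5,7,0,0,0,5,0,0] -> counters[2]=2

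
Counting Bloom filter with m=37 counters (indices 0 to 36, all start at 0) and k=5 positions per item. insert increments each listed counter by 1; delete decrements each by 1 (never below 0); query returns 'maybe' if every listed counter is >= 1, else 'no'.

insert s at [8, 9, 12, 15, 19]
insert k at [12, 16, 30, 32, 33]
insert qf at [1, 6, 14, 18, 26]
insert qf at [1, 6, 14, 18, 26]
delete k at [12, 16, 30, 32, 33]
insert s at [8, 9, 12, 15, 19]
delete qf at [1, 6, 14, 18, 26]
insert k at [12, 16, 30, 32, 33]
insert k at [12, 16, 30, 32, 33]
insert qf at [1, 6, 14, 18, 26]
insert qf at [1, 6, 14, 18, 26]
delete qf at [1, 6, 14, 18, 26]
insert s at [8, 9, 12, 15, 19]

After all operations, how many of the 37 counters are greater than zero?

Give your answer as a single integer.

Step 1: insert s at [8, 9, 12, 15, 19] -> counters=[0,0,0,0,0,0,0,0,1,1,0,0,1,0,0,1,0,0,0,1,0,0,0,0,0,0,0,0,0,0,0,0,0,0,0,0,0]
Step 2: insert k at [12, 16, 30, 32, 33] -> counters=[0,0,0,0,0,0,0,0,1,1,0,0,2,0,0,1,1,0,0,1,0,0,0,0,0,0,0,0,0,0,1,0,1,1,0,0,0]
Step 3: insert qf at [1, 6, 14, 18, 26] -> counters=[0,1,0,0,0,0,1,0,1,1,0,0,2,0,1,1,1,0,1,1,0,0,0,0,0,0,1,0,0,0,1,0,1,1,0,0,0]
Step 4: insert qf at [1, 6, 14, 18, 26] -> counters=[0,2,0,0,0,0,2,0,1,1,0,0,2,0,2,1,1,0,2,1,0,0,0,0,0,0,2,0,0,0,1,0,1,1,0,0,0]
Step 5: delete k at [12, 16, 30, 32, 33] -> counters=[0,2,0,0,0,0,2,0,1,1,0,0,1,0,2,1,0,0,2,1,0,0,0,0,0,0,2,0,0,0,0,0,0,0,0,0,0]
Step 6: insert s at [8, 9, 12, 15, 19] -> counters=[0,2,0,0,0,0,2,0,2,2,0,0,2,0,2,2,0,0,2,2,0,0,0,0,0,0,2,0,0,0,0,0,0,0,0,0,0]
Step 7: delete qf at [1, 6, 14, 18, 26] -> counters=[0,1,0,0,0,0,1,0,2,2,0,0,2,0,1,2,0,0,1,2,0,0,0,0,0,0,1,0,0,0,0,0,0,0,0,0,0]
Step 8: insert k at [12, 16, 30, 32, 33] -> counters=[0,1,0,0,0,0,1,0,2,2,0,0,3,0,1,2,1,0,1,2,0,0,0,0,0,0,1,0,0,0,1,0,1,1,0,0,0]
Step 9: insert k at [12, 16, 30, 32, 33] -> counters=[0,1,0,0,0,0,1,0,2,2,0,0,4,0,1,2,2,0,1,2,0,0,0,0,0,0,1,0,0,0,2,0,2,2,0,0,0]
Step 10: insert qf at [1, 6, 14, 18, 26] -> counters=[0,2,0,0,0,0,2,0,2,2,0,0,4,0,2,2,2,0,2,2,0,0,0,0,0,0,2,0,0,0,2,0,2,2,0,0,0]
Step 11: insert qf at [1, 6, 14, 18, 26] -> counters=[0,3,0,0,0,0,3,0,2,2,0,0,4,0,3,2,2,0,3,2,0,0,0,0,0,0,3,0,0,0,2,0,2,2,0,0,0]
Step 12: delete qf at [1, 6, 14, 18, 26] -> counters=[0,2,0,0,0,0,2,0,2,2,0,0,4,0,2,2,2,0,2,2,0,0,0,0,0,0,2,0,0,0,2,0,2,2,0,0,0]
Step 13: insert s at [8, 9, 12, 15, 19] -> counters=[0,2,0,0,0,0,2,0,3,3,0,0,5,0,2,3,2,0,2,3,0,0,0,0,0,0,2,0,0,0,2,0,2,2,0,0,0]
Final counters=[0,2,0,0,0,0,2,0,3,3,0,0,5,0,2,3,2,0,2,3,0,0,0,0,0,0,2,0,0,0,2,0,2,2,0,0,0] -> 14 nonzero

Answer: 14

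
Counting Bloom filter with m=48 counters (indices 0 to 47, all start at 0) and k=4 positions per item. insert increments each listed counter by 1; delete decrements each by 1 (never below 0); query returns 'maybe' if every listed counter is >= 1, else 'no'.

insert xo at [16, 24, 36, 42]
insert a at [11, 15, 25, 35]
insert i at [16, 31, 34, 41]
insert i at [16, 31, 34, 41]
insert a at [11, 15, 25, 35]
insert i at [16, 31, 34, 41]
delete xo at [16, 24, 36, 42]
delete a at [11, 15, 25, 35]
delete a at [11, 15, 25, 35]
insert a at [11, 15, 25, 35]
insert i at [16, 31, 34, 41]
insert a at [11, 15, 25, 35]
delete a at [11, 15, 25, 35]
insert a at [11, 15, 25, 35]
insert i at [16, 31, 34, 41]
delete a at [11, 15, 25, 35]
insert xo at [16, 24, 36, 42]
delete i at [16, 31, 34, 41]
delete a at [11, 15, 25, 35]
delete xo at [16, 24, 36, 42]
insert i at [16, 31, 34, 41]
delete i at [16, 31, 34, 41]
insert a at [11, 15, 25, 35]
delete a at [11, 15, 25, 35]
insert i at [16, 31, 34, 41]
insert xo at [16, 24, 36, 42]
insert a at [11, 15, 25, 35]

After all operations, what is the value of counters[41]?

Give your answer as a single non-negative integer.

Answer: 5

Derivation:
Step 1: insert xo at [16, 24, 36, 42] -> counters=[0,0,0,0,0,0,0,0,0,0,0,0,0,0,0,0,1,0,0,0,0,0,0,0,1,0,0,0,0,0,0,0,0,0,0,0,1,0,0,0,0,0,1,0,0,0,0,0]
Step 2: insert a at [11, 15, 25, 35] -> counters=[0,0,0,0,0,0,0,0,0,0,0,1,0,0,0,1,1,0,0,0,0,0,0,0,1,1,0,0,0,0,0,0,0,0,0,1,1,0,0,0,0,0,1,0,0,0,0,0]
Step 3: insert i at [16, 31, 34, 41] -> counters=[0,0,0,0,0,0,0,0,0,0,0,1,0,0,0,1,2,0,0,0,0,0,0,0,1,1,0,0,0,0,0,1,0,0,1,1,1,0,0,0,0,1,1,0,0,0,0,0]
Step 4: insert i at [16, 31, 34, 41] -> counters=[0,0,0,0,0,0,0,0,0,0,0,1,0,0,0,1,3,0,0,0,0,0,0,0,1,1,0,0,0,0,0,2,0,0,2,1,1,0,0,0,0,2,1,0,0,0,0,0]
Step 5: insert a at [11, 15, 25, 35] -> counters=[0,0,0,0,0,0,0,0,0,0,0,2,0,0,0,2,3,0,0,0,0,0,0,0,1,2,0,0,0,0,0,2,0,0,2,2,1,0,0,0,0,2,1,0,0,0,0,0]
Step 6: insert i at [16, 31, 34, 41] -> counters=[0,0,0,0,0,0,0,0,0,0,0,2,0,0,0,2,4,0,0,0,0,0,0,0,1,2,0,0,0,0,0,3,0,0,3,2,1,0,0,0,0,3,1,0,0,0,0,0]
Step 7: delete xo at [16, 24, 36, 42] -> counters=[0,0,0,0,0,0,0,0,0,0,0,2,0,0,0,2,3,0,0,0,0,0,0,0,0,2,0,0,0,0,0,3,0,0,3,2,0,0,0,0,0,3,0,0,0,0,0,0]
Step 8: delete a at [11, 15, 25, 35] -> counters=[0,0,0,0,0,0,0,0,0,0,0,1,0,0,0,1,3,0,0,0,0,0,0,0,0,1,0,0,0,0,0,3,0,0,3,1,0,0,0,0,0,3,0,0,0,0,0,0]
Step 9: delete a at [11, 15, 25, 35] -> counters=[0,0,0,0,0,0,0,0,0,0,0,0,0,0,0,0,3,0,0,0,0,0,0,0,0,0,0,0,0,0,0,3,0,0,3,0,0,0,0,0,0,3,0,0,0,0,0,0]
Step 10: insert a at [11, 15, 25, 35] -> counters=[0,0,0,0,0,0,0,0,0,0,0,1,0,0,0,1,3,0,0,0,0,0,0,0,0,1,0,0,0,0,0,3,0,0,3,1,0,0,0,0,0,3,0,0,0,0,0,0]
Step 11: insert i at [16, 31, 34, 41] -> counters=[0,0,0,0,0,0,0,0,0,0,0,1,0,0,0,1,4,0,0,0,0,0,0,0,0,1,0,0,0,0,0,4,0,0,4,1,0,0,0,0,0,4,0,0,0,0,0,0]
Step 12: insert a at [11, 15, 25, 35] -> counters=[0,0,0,0,0,0,0,0,0,0,0,2,0,0,0,2,4,0,0,0,0,0,0,0,0,2,0,0,0,0,0,4,0,0,4,2,0,0,0,0,0,4,0,0,0,0,0,0]
Step 13: delete a at [11, 15, 25, 35] -> counters=[0,0,0,0,0,0,0,0,0,0,0,1,0,0,0,1,4,0,0,0,0,0,0,0,0,1,0,0,0,0,0,4,0,0,4,1,0,0,0,0,0,4,0,0,0,0,0,0]
Step 14: insert a at [11, 15, 25, 35] -> counters=[0,0,0,0,0,0,0,0,0,0,0,2,0,0,0,2,4,0,0,0,0,0,0,0,0,2,0,0,0,0,0,4,0,0,4,2,0,0,0,0,0,4,0,0,0,0,0,0]
Step 15: insert i at [16, 31, 34, 41] -> counters=[0,0,0,0,0,0,0,0,0,0,0,2,0,0,0,2,5,0,0,0,0,0,0,0,0,2,0,0,0,0,0,5,0,0,5,2,0,0,0,0,0,5,0,0,0,0,0,0]
Step 16: delete a at [11, 15, 25, 35] -> counters=[0,0,0,0,0,0,0,0,0,0,0,1,0,0,0,1,5,0,0,0,0,0,0,0,0,1,0,0,0,0,0,5,0,0,5,1,0,0,0,0,0,5,0,0,0,0,0,0]
Step 17: insert xo at [16, 24, 36, 42] -> counters=[0,0,0,0,0,0,0,0,0,0,0,1,0,0,0,1,6,0,0,0,0,0,0,0,1,1,0,0,0,0,0,5,0,0,5,1,1,0,0,0,0,5,1,0,0,0,0,0]
Step 18: delete i at [16, 31, 34, 41] -> counters=[0,0,0,0,0,0,0,0,0,0,0,1,0,0,0,1,5,0,0,0,0,0,0,0,1,1,0,0,0,0,0,4,0,0,4,1,1,0,0,0,0,4,1,0,0,0,0,0]
Step 19: delete a at [11, 15, 25, 35] -> counters=[0,0,0,0,0,0,0,0,0,0,0,0,0,0,0,0,5,0,0,0,0,0,0,0,1,0,0,0,0,0,0,4,0,0,4,0,1,0,0,0,0,4,1,0,0,0,0,0]
Step 20: delete xo at [16, 24, 36, 42] -> counters=[0,0,0,0,0,0,0,0,0,0,0,0,0,0,0,0,4,0,0,0,0,0,0,0,0,0,0,0,0,0,0,4,0,0,4,0,0,0,0,0,0,4,0,0,0,0,0,0]
Step 21: insert i at [16, 31, 34, 41] -> counters=[0,0,0,0,0,0,0,0,0,0,0,0,0,0,0,0,5,0,0,0,0,0,0,0,0,0,0,0,0,0,0,5,0,0,5,0,0,0,0,0,0,5,0,0,0,0,0,0]
Step 22: delete i at [16, 31, 34, 41] -> counters=[0,0,0,0,0,0,0,0,0,0,0,0,0,0,0,0,4,0,0,0,0,0,0,0,0,0,0,0,0,0,0,4,0,0,4,0,0,0,0,0,0,4,0,0,0,0,0,0]
Step 23: insert a at [11, 15, 25, 35] -> counters=[0,0,0,0,0,0,0,0,0,0,0,1,0,0,0,1,4,0,0,0,0,0,0,0,0,1,0,0,0,0,0,4,0,0,4,1,0,0,0,0,0,4,0,0,0,0,0,0]
Step 24: delete a at [11, 15, 25, 35] -> counters=[0,0,0,0,0,0,0,0,0,0,0,0,0,0,0,0,4,0,0,0,0,0,0,0,0,0,0,0,0,0,0,4,0,0,4,0,0,0,0,0,0,4,0,0,0,0,0,0]
Step 25: insert i at [16, 31, 34, 41] -> counters=[0,0,0,0,0,0,0,0,0,0,0,0,0,0,0,0,5,0,0,0,0,0,0,0,0,0,0,0,0,0,0,5,0,0,5,0,0,0,0,0,0,5,0,0,0,0,0,0]
Step 26: insert xo at [16, 24, 36, 42] -> counters=[0,0,0,0,0,0,0,0,0,0,0,0,0,0,0,0,6,0,0,0,0,0,0,0,1,0,0,0,0,0,0,5,0,0,5,0,1,0,0,0,0,5,1,0,0,0,0,0]
Step 27: insert a at [11, 15, 25, 35] -> counters=[0,0,0,0,0,0,0,0,0,0,0,1,0,0,0,1,6,0,0,0,0,0,0,0,1,1,0,0,0,0,0,5,0,0,5,1,1,0,0,0,0,5,1,0,0,0,0,0]
Final counters=[0,0,0,0,0,0,0,0,0,0,0,1,0,0,0,1,6,0,0,0,0,0,0,0,1,1,0,0,0,0,0,5,0,0,5,1,1,0,0,0,0,5,1,0,0,0,0,0] -> counters[41]=5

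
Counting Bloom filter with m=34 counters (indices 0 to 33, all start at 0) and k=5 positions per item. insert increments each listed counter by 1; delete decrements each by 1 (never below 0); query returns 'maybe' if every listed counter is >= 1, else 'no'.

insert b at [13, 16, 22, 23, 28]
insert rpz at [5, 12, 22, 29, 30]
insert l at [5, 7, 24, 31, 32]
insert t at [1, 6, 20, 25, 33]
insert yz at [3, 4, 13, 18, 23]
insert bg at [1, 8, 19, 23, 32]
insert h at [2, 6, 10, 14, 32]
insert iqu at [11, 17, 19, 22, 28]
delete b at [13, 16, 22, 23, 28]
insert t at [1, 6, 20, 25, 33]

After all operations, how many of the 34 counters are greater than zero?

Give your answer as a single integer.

Step 1: insert b at [13, 16, 22, 23, 28] -> counters=[0,0,0,0,0,0,0,0,0,0,0,0,0,1,0,0,1,0,0,0,0,0,1,1,0,0,0,0,1,0,0,0,0,0]
Step 2: insert rpz at [5, 12, 22, 29, 30] -> counters=[0,0,0,0,0,1,0,0,0,0,0,0,1,1,0,0,1,0,0,0,0,0,2,1,0,0,0,0,1,1,1,0,0,0]
Step 3: insert l at [5, 7, 24, 31, 32] -> counters=[0,0,0,0,0,2,0,1,0,0,0,0,1,1,0,0,1,0,0,0,0,0,2,1,1,0,0,0,1,1,1,1,1,0]
Step 4: insert t at [1, 6, 20, 25, 33] -> counters=[0,1,0,0,0,2,1,1,0,0,0,0,1,1,0,0,1,0,0,0,1,0,2,1,1,1,0,0,1,1,1,1,1,1]
Step 5: insert yz at [3, 4, 13, 18, 23] -> counters=[0,1,0,1,1,2,1,1,0,0,0,0,1,2,0,0,1,0,1,0,1,0,2,2,1,1,0,0,1,1,1,1,1,1]
Step 6: insert bg at [1, 8, 19, 23, 32] -> counters=[0,2,0,1,1,2,1,1,1,0,0,0,1,2,0,0,1,0,1,1,1,0,2,3,1,1,0,0,1,1,1,1,2,1]
Step 7: insert h at [2, 6, 10, 14, 32] -> counters=[0,2,1,1,1,2,2,1,1,0,1,0,1,2,1,0,1,0,1,1,1,0,2,3,1,1,0,0,1,1,1,1,3,1]
Step 8: insert iqu at [11, 17, 19, 22, 28] -> counters=[0,2,1,1,1,2,2,1,1,0,1,1,1,2,1,0,1,1,1,2,1,0,3,3,1,1,0,0,2,1,1,1,3,1]
Step 9: delete b at [13, 16, 22, 23, 28] -> counters=[0,2,1,1,1,2,2,1,1,0,1,1,1,1,1,0,0,1,1,2,1,0,2,2,1,1,0,0,1,1,1,1,3,1]
Step 10: insert t at [1, 6, 20, 25, 33] -> counters=[0,3,1,1,1,2,3,1,1,0,1,1,1,1,1,0,0,1,1,2,2,0,2,2,1,2,0,0,1,1,1,1,3,2]
Final counters=[0,3,1,1,1,2,3,1,1,0,1,1,1,1,1,0,0,1,1,2,2,0,2,2,1,2,0,0,1,1,1,1,3,2] -> 27 nonzero

Answer: 27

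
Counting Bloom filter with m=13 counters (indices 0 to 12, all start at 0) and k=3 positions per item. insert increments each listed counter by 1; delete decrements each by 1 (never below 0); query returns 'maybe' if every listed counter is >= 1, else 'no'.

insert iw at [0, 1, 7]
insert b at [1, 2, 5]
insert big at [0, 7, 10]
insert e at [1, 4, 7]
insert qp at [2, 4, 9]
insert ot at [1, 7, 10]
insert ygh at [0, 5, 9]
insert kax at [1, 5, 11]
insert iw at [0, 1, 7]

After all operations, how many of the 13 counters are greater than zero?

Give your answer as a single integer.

Answer: 9

Derivation:
Step 1: insert iw at [0, 1, 7] -> counters=[1,1,0,0,0,0,0,1,0,0,0,0,0]
Step 2: insert b at [1, 2, 5] -> counters=[1,2,1,0,0,1,0,1,0,0,0,0,0]
Step 3: insert big at [0, 7, 10] -> counters=[2,2,1,0,0,1,0,2,0,0,1,0,0]
Step 4: insert e at [1, 4, 7] -> counters=[2,3,1,0,1,1,0,3,0,0,1,0,0]
Step 5: insert qp at [2, 4, 9] -> counters=[2,3,2,0,2,1,0,3,0,1,1,0,0]
Step 6: insert ot at [1, 7, 10] -> counters=[2,4,2,0,2,1,0,4,0,1,2,0,0]
Step 7: insert ygh at [0, 5, 9] -> counters=[3,4,2,0,2,2,0,4,0,2,2,0,0]
Step 8: insert kax at [1, 5, 11] -> counters=[3,5,2,0,2,3,0,4,0,2,2,1,0]
Step 9: insert iw at [0, 1, 7] -> counters=[4,6,2,0,2,3,0,5,0,2,2,1,0]
Final counters=[4,6,2,0,2,3,0,5,0,2,2,1,0] -> 9 nonzero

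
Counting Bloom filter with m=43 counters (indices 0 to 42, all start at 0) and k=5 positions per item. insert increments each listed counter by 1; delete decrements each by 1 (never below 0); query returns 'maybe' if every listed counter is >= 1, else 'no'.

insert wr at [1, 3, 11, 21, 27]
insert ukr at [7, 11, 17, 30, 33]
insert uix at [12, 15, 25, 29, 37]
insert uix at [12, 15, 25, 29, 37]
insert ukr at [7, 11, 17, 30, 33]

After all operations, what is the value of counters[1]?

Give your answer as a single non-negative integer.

Answer: 1

Derivation:
Step 1: insert wr at [1, 3, 11, 21, 27] -> counters=[0,1,0,1,0,0,0,0,0,0,0,1,0,0,0,0,0,0,0,0,0,1,0,0,0,0,0,1,0,0,0,0,0,0,0,0,0,0,0,0,0,0,0]
Step 2: insert ukr at [7, 11, 17, 30, 33] -> counters=[0,1,0,1,0,0,0,1,0,0,0,2,0,0,0,0,0,1,0,0,0,1,0,0,0,0,0,1,0,0,1,0,0,1,0,0,0,0,0,0,0,0,0]
Step 3: insert uix at [12, 15, 25, 29, 37] -> counters=[0,1,0,1,0,0,0,1,0,0,0,2,1,0,0,1,0,1,0,0,0,1,0,0,0,1,0,1,0,1,1,0,0,1,0,0,0,1,0,0,0,0,0]
Step 4: insert uix at [12, 15, 25, 29, 37] -> counters=[0,1,0,1,0,0,0,1,0,0,0,2,2,0,0,2,0,1,0,0,0,1,0,0,0,2,0,1,0,2,1,0,0,1,0,0,0,2,0,0,0,0,0]
Step 5: insert ukr at [7, 11, 17, 30, 33] -> counters=[0,1,0,1,0,0,0,2,0,0,0,3,2,0,0,2,0,2,0,0,0,1,0,0,0,2,0,1,0,2,2,0,0,2,0,0,0,2,0,0,0,0,0]
Final counters=[0,1,0,1,0,0,0,2,0,0,0,3,2,0,0,2,0,2,0,0,0,1,0,0,0,2,0,1,0,2,2,0,0,2,0,0,0,2,0,0,0,0,0] -> counters[1]=1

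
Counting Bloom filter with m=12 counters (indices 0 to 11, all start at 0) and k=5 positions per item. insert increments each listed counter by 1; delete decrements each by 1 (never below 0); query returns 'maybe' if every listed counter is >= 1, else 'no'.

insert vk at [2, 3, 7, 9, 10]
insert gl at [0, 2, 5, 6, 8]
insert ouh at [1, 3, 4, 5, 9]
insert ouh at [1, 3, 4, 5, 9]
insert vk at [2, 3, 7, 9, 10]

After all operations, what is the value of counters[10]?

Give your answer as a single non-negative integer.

Answer: 2

Derivation:
Step 1: insert vk at [2, 3, 7, 9, 10] -> counters=[0,0,1,1,0,0,0,1,0,1,1,0]
Step 2: insert gl at [0, 2, 5, 6, 8] -> counters=[1,0,2,1,0,1,1,1,1,1,1,0]
Step 3: insert ouh at [1, 3, 4, 5, 9] -> counters=[1,1,2,2,1,2,1,1,1,2,1,0]
Step 4: insert ouh at [1, 3, 4, 5, 9] -> counters=[1,2,2,3,2,3,1,1,1,3,1,0]
Step 5: insert vk at [2, 3, 7, 9, 10] -> counters=[1,2,3,4,2,3,1,2,1,4,2,0]
Final counters=[1,2,3,4,2,3,1,2,1,4,2,0] -> counters[10]=2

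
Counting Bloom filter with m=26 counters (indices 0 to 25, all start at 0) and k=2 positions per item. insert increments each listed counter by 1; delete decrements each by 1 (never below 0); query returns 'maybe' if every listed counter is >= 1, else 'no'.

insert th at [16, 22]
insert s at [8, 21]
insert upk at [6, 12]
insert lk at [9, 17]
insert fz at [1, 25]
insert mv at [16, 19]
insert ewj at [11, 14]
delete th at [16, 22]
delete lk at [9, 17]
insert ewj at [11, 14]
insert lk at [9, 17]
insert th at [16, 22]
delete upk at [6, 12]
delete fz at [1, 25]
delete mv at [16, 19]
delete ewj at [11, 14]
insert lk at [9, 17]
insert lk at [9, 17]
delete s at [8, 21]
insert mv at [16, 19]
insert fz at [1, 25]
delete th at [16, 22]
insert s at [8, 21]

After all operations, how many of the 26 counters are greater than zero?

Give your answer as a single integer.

Step 1: insert th at [16, 22] -> counters=[0,0,0,0,0,0,0,0,0,0,0,0,0,0,0,0,1,0,0,0,0,0,1,0,0,0]
Step 2: insert s at [8, 21] -> counters=[0,0,0,0,0,0,0,0,1,0,0,0,0,0,0,0,1,0,0,0,0,1,1,0,0,0]
Step 3: insert upk at [6, 12] -> counters=[0,0,0,0,0,0,1,0,1,0,0,0,1,0,0,0,1,0,0,0,0,1,1,0,0,0]
Step 4: insert lk at [9, 17] -> counters=[0,0,0,0,0,0,1,0,1,1,0,0,1,0,0,0,1,1,0,0,0,1,1,0,0,0]
Step 5: insert fz at [1, 25] -> counters=[0,1,0,0,0,0,1,0,1,1,0,0,1,0,0,0,1,1,0,0,0,1,1,0,0,1]
Step 6: insert mv at [16, 19] -> counters=[0,1,0,0,0,0,1,0,1,1,0,0,1,0,0,0,2,1,0,1,0,1,1,0,0,1]
Step 7: insert ewj at [11, 14] -> counters=[0,1,0,0,0,0,1,0,1,1,0,1,1,0,1,0,2,1,0,1,0,1,1,0,0,1]
Step 8: delete th at [16, 22] -> counters=[0,1,0,0,0,0,1,0,1,1,0,1,1,0,1,0,1,1,0,1,0,1,0,0,0,1]
Step 9: delete lk at [9, 17] -> counters=[0,1,0,0,0,0,1,0,1,0,0,1,1,0,1,0,1,0,0,1,0,1,0,0,0,1]
Step 10: insert ewj at [11, 14] -> counters=[0,1,0,0,0,0,1,0,1,0,0,2,1,0,2,0,1,0,0,1,0,1,0,0,0,1]
Step 11: insert lk at [9, 17] -> counters=[0,1,0,0,0,0,1,0,1,1,0,2,1,0,2,0,1,1,0,1,0,1,0,0,0,1]
Step 12: insert th at [16, 22] -> counters=[0,1,0,0,0,0,1,0,1,1,0,2,1,0,2,0,2,1,0,1,0,1,1,0,0,1]
Step 13: delete upk at [6, 12] -> counters=[0,1,0,0,0,0,0,0,1,1,0,2,0,0,2,0,2,1,0,1,0,1,1,0,0,1]
Step 14: delete fz at [1, 25] -> counters=[0,0,0,0,0,0,0,0,1,1,0,2,0,0,2,0,2,1,0,1,0,1,1,0,0,0]
Step 15: delete mv at [16, 19] -> counters=[0,0,0,0,0,0,0,0,1,1,0,2,0,0,2,0,1,1,0,0,0,1,1,0,0,0]
Step 16: delete ewj at [11, 14] -> counters=[0,0,0,0,0,0,0,0,1,1,0,1,0,0,1,0,1,1,0,0,0,1,1,0,0,0]
Step 17: insert lk at [9, 17] -> counters=[0,0,0,0,0,0,0,0,1,2,0,1,0,0,1,0,1,2,0,0,0,1,1,0,0,0]
Step 18: insert lk at [9, 17] -> counters=[0,0,0,0,0,0,0,0,1,3,0,1,0,0,1,0,1,3,0,0,0,1,1,0,0,0]
Step 19: delete s at [8, 21] -> counters=[0,0,0,0,0,0,0,0,0,3,0,1,0,0,1,0,1,3,0,0,0,0,1,0,0,0]
Step 20: insert mv at [16, 19] -> counters=[0,0,0,0,0,0,0,0,0,3,0,1,0,0,1,0,2,3,0,1,0,0,1,0,0,0]
Step 21: insert fz at [1, 25] -> counters=[0,1,0,0,0,0,0,0,0,3,0,1,0,0,1,0,2,3,0,1,0,0,1,0,0,1]
Step 22: delete th at [16, 22] -> counters=[0,1,0,0,0,0,0,0,0,3,0,1,0,0,1,0,1,3,0,1,0,0,0,0,0,1]
Step 23: insert s at [8, 21] -> counters=[0,1,0,0,0,0,0,0,1,3,0,1,0,0,1,0,1,3,0,1,0,1,0,0,0,1]
Final counters=[0,1,0,0,0,0,0,0,1,3,0,1,0,0,1,0,1,3,0,1,0,1,0,0,0,1] -> 10 nonzero

Answer: 10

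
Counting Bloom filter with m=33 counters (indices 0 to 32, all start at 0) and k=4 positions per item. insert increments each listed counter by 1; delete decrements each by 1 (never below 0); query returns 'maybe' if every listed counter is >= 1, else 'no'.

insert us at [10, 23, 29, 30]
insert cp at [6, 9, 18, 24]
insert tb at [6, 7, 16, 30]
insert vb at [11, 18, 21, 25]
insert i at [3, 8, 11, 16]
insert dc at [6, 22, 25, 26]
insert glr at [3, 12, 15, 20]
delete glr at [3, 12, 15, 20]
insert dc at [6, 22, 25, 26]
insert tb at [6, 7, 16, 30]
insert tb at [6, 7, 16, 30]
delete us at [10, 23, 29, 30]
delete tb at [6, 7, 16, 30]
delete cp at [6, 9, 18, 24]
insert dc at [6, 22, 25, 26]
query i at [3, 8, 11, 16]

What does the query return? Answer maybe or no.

Answer: maybe

Derivation:
Step 1: insert us at [10, 23, 29, 30] -> counters=[0,0,0,0,0,0,0,0,0,0,1,0,0,0,0,0,0,0,0,0,0,0,0,1,0,0,0,0,0,1,1,0,0]
Step 2: insert cp at [6, 9, 18, 24] -> counters=[0,0,0,0,0,0,1,0,0,1,1,0,0,0,0,0,0,0,1,0,0,0,0,1,1,0,0,0,0,1,1,0,0]
Step 3: insert tb at [6, 7, 16, 30] -> counters=[0,0,0,0,0,0,2,1,0,1,1,0,0,0,0,0,1,0,1,0,0,0,0,1,1,0,0,0,0,1,2,0,0]
Step 4: insert vb at [11, 18, 21, 25] -> counters=[0,0,0,0,0,0,2,1,0,1,1,1,0,0,0,0,1,0,2,0,0,1,0,1,1,1,0,0,0,1,2,0,0]
Step 5: insert i at [3, 8, 11, 16] -> counters=[0,0,0,1,0,0,2,1,1,1,1,2,0,0,0,0,2,0,2,0,0,1,0,1,1,1,0,0,0,1,2,0,0]
Step 6: insert dc at [6, 22, 25, 26] -> counters=[0,0,0,1,0,0,3,1,1,1,1,2,0,0,0,0,2,0,2,0,0,1,1,1,1,2,1,0,0,1,2,0,0]
Step 7: insert glr at [3, 12, 15, 20] -> counters=[0,0,0,2,0,0,3,1,1,1,1,2,1,0,0,1,2,0,2,0,1,1,1,1,1,2,1,0,0,1,2,0,0]
Step 8: delete glr at [3, 12, 15, 20] -> counters=[0,0,0,1,0,0,3,1,1,1,1,2,0,0,0,0,2,0,2,0,0,1,1,1,1,2,1,0,0,1,2,0,0]
Step 9: insert dc at [6, 22, 25, 26] -> counters=[0,0,0,1,0,0,4,1,1,1,1,2,0,0,0,0,2,0,2,0,0,1,2,1,1,3,2,0,0,1,2,0,0]
Step 10: insert tb at [6, 7, 16, 30] -> counters=[0,0,0,1,0,0,5,2,1,1,1,2,0,0,0,0,3,0,2,0,0,1,2,1,1,3,2,0,0,1,3,0,0]
Step 11: insert tb at [6, 7, 16, 30] -> counters=[0,0,0,1,0,0,6,3,1,1,1,2,0,0,0,0,4,0,2,0,0,1,2,1,1,3,2,0,0,1,4,0,0]
Step 12: delete us at [10, 23, 29, 30] -> counters=[0,0,0,1,0,0,6,3,1,1,0,2,0,0,0,0,4,0,2,0,0,1,2,0,1,3,2,0,0,0,3,0,0]
Step 13: delete tb at [6, 7, 16, 30] -> counters=[0,0,0,1,0,0,5,2,1,1,0,2,0,0,0,0,3,0,2,0,0,1,2,0,1,3,2,0,0,0,2,0,0]
Step 14: delete cp at [6, 9, 18, 24] -> counters=[0,0,0,1,0,0,4,2,1,0,0,2,0,0,0,0,3,0,1,0,0,1,2,0,0,3,2,0,0,0,2,0,0]
Step 15: insert dc at [6, 22, 25, 26] -> counters=[0,0,0,1,0,0,5,2,1,0,0,2,0,0,0,0,3,0,1,0,0,1,3,0,0,4,3,0,0,0,2,0,0]
Query i: check counters[3]=1 counters[8]=1 counters[11]=2 counters[16]=3 -> maybe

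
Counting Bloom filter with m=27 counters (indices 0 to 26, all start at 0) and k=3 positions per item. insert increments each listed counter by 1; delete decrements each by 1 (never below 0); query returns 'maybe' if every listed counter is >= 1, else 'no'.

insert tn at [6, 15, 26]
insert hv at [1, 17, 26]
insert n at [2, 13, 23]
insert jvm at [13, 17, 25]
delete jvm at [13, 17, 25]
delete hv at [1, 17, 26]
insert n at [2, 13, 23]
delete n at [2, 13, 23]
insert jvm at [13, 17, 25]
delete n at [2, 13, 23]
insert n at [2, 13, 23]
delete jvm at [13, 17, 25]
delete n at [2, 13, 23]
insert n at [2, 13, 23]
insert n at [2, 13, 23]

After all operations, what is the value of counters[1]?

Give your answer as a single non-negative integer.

Step 1: insert tn at [6, 15, 26] -> counters=[0,0,0,0,0,0,1,0,0,0,0,0,0,0,0,1,0,0,0,0,0,0,0,0,0,0,1]
Step 2: insert hv at [1, 17, 26] -> counters=[0,1,0,0,0,0,1,0,0,0,0,0,0,0,0,1,0,1,0,0,0,0,0,0,0,0,2]
Step 3: insert n at [2, 13, 23] -> counters=[0,1,1,0,0,0,1,0,0,0,0,0,0,1,0,1,0,1,0,0,0,0,0,1,0,0,2]
Step 4: insert jvm at [13, 17, 25] -> counters=[0,1,1,0,0,0,1,0,0,0,0,0,0,2,0,1,0,2,0,0,0,0,0,1,0,1,2]
Step 5: delete jvm at [13, 17, 25] -> counters=[0,1,1,0,0,0,1,0,0,0,0,0,0,1,0,1,0,1,0,0,0,0,0,1,0,0,2]
Step 6: delete hv at [1, 17, 26] -> counters=[0,0,1,0,0,0,1,0,0,0,0,0,0,1,0,1,0,0,0,0,0,0,0,1,0,0,1]
Step 7: insert n at [2, 13, 23] -> counters=[0,0,2,0,0,0,1,0,0,0,0,0,0,2,0,1,0,0,0,0,0,0,0,2,0,0,1]
Step 8: delete n at [2, 13, 23] -> counters=[0,0,1,0,0,0,1,0,0,0,0,0,0,1,0,1,0,0,0,0,0,0,0,1,0,0,1]
Step 9: insert jvm at [13, 17, 25] -> counters=[0,0,1,0,0,0,1,0,0,0,0,0,0,2,0,1,0,1,0,0,0,0,0,1,0,1,1]
Step 10: delete n at [2, 13, 23] -> counters=[0,0,0,0,0,0,1,0,0,0,0,0,0,1,0,1,0,1,0,0,0,0,0,0,0,1,1]
Step 11: insert n at [2, 13, 23] -> counters=[0,0,1,0,0,0,1,0,0,0,0,0,0,2,0,1,0,1,0,0,0,0,0,1,0,1,1]
Step 12: delete jvm at [13, 17, 25] -> counters=[0,0,1,0,0,0,1,0,0,0,0,0,0,1,0,1,0,0,0,0,0,0,0,1,0,0,1]
Step 13: delete n at [2, 13, 23] -> counters=[0,0,0,0,0,0,1,0,0,0,0,0,0,0,0,1,0,0,0,0,0,0,0,0,0,0,1]
Step 14: insert n at [2, 13, 23] -> counters=[0,0,1,0,0,0,1,0,0,0,0,0,0,1,0,1,0,0,0,0,0,0,0,1,0,0,1]
Step 15: insert n at [2, 13, 23] -> counters=[0,0,2,0,0,0,1,0,0,0,0,0,0,2,0,1,0,0,0,0,0,0,0,2,0,0,1]
Final counters=[0,0,2,0,0,0,1,0,0,0,0,0,0,2,0,1,0,0,0,0,0,0,0,2,0,0,1] -> counters[1]=0

Answer: 0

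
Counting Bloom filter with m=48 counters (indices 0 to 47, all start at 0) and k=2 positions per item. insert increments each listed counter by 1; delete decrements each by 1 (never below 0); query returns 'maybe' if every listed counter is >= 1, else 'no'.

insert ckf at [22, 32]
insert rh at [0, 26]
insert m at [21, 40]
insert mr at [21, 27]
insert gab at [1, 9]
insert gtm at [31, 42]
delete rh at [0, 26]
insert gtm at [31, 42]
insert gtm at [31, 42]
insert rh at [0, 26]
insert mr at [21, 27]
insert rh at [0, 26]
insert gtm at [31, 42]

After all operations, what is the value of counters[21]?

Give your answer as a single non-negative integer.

Answer: 3

Derivation:
Step 1: insert ckf at [22, 32] -> counters=[0,0,0,0,0,0,0,0,0,0,0,0,0,0,0,0,0,0,0,0,0,0,1,0,0,0,0,0,0,0,0,0,1,0,0,0,0,0,0,0,0,0,0,0,0,0,0,0]
Step 2: insert rh at [0, 26] -> counters=[1,0,0,0,0,0,0,0,0,0,0,0,0,0,0,0,0,0,0,0,0,0,1,0,0,0,1,0,0,0,0,0,1,0,0,0,0,0,0,0,0,0,0,0,0,0,0,0]
Step 3: insert m at [21, 40] -> counters=[1,0,0,0,0,0,0,0,0,0,0,0,0,0,0,0,0,0,0,0,0,1,1,0,0,0,1,0,0,0,0,0,1,0,0,0,0,0,0,0,1,0,0,0,0,0,0,0]
Step 4: insert mr at [21, 27] -> counters=[1,0,0,0,0,0,0,0,0,0,0,0,0,0,0,0,0,0,0,0,0,2,1,0,0,0,1,1,0,0,0,0,1,0,0,0,0,0,0,0,1,0,0,0,0,0,0,0]
Step 5: insert gab at [1, 9] -> counters=[1,1,0,0,0,0,0,0,0,1,0,0,0,0,0,0,0,0,0,0,0,2,1,0,0,0,1,1,0,0,0,0,1,0,0,0,0,0,0,0,1,0,0,0,0,0,0,0]
Step 6: insert gtm at [31, 42] -> counters=[1,1,0,0,0,0,0,0,0,1,0,0,0,0,0,0,0,0,0,0,0,2,1,0,0,0,1,1,0,0,0,1,1,0,0,0,0,0,0,0,1,0,1,0,0,0,0,0]
Step 7: delete rh at [0, 26] -> counters=[0,1,0,0,0,0,0,0,0,1,0,0,0,0,0,0,0,0,0,0,0,2,1,0,0,0,0,1,0,0,0,1,1,0,0,0,0,0,0,0,1,0,1,0,0,0,0,0]
Step 8: insert gtm at [31, 42] -> counters=[0,1,0,0,0,0,0,0,0,1,0,0,0,0,0,0,0,0,0,0,0,2,1,0,0,0,0,1,0,0,0,2,1,0,0,0,0,0,0,0,1,0,2,0,0,0,0,0]
Step 9: insert gtm at [31, 42] -> counters=[0,1,0,0,0,0,0,0,0,1,0,0,0,0,0,0,0,0,0,0,0,2,1,0,0,0,0,1,0,0,0,3,1,0,0,0,0,0,0,0,1,0,3,0,0,0,0,0]
Step 10: insert rh at [0, 26] -> counters=[1,1,0,0,0,0,0,0,0,1,0,0,0,0,0,0,0,0,0,0,0,2,1,0,0,0,1,1,0,0,0,3,1,0,0,0,0,0,0,0,1,0,3,0,0,0,0,0]
Step 11: insert mr at [21, 27] -> counters=[1,1,0,0,0,0,0,0,0,1,0,0,0,0,0,0,0,0,0,0,0,3,1,0,0,0,1,2,0,0,0,3,1,0,0,0,0,0,0,0,1,0,3,0,0,0,0,0]
Step 12: insert rh at [0, 26] -> counters=[2,1,0,0,0,0,0,0,0,1,0,0,0,0,0,0,0,0,0,0,0,3,1,0,0,0,2,2,0,0,0,3,1,0,0,0,0,0,0,0,1,0,3,0,0,0,0,0]
Step 13: insert gtm at [31, 42] -> counters=[2,1,0,0,0,0,0,0,0,1,0,0,0,0,0,0,0,0,0,0,0,3,1,0,0,0,2,2,0,0,0,4,1,0,0,0,0,0,0,0,1,0,4,0,0,0,0,0]
Final counters=[2,1,0,0,0,0,0,0,0,1,0,0,0,0,0,0,0,0,0,0,0,3,1,0,0,0,2,2,0,0,0,4,1,0,0,0,0,0,0,0,1,0,4,0,0,0,0,0] -> counters[21]=3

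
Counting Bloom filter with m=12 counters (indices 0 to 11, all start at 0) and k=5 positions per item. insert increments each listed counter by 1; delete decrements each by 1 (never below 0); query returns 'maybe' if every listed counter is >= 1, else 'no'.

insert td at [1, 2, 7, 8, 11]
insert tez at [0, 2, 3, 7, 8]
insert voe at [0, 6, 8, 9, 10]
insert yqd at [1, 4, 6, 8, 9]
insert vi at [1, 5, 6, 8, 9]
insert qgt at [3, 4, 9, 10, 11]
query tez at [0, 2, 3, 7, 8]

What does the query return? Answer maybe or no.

Answer: maybe

Derivation:
Step 1: insert td at [1, 2, 7, 8, 11] -> counters=[0,1,1,0,0,0,0,1,1,0,0,1]
Step 2: insert tez at [0, 2, 3, 7, 8] -> counters=[1,1,2,1,0,0,0,2,2,0,0,1]
Step 3: insert voe at [0, 6, 8, 9, 10] -> counters=[2,1,2,1,0,0,1,2,3,1,1,1]
Step 4: insert yqd at [1, 4, 6, 8, 9] -> counters=[2,2,2,1,1,0,2,2,4,2,1,1]
Step 5: insert vi at [1, 5, 6, 8, 9] -> counters=[2,3,2,1,1,1,3,2,5,3,1,1]
Step 6: insert qgt at [3, 4, 9, 10, 11] -> counters=[2,3,2,2,2,1,3,2,5,4,2,2]
Query tez: check counters[0]=2 counters[2]=2 counters[3]=2 counters[7]=2 counters[8]=5 -> maybe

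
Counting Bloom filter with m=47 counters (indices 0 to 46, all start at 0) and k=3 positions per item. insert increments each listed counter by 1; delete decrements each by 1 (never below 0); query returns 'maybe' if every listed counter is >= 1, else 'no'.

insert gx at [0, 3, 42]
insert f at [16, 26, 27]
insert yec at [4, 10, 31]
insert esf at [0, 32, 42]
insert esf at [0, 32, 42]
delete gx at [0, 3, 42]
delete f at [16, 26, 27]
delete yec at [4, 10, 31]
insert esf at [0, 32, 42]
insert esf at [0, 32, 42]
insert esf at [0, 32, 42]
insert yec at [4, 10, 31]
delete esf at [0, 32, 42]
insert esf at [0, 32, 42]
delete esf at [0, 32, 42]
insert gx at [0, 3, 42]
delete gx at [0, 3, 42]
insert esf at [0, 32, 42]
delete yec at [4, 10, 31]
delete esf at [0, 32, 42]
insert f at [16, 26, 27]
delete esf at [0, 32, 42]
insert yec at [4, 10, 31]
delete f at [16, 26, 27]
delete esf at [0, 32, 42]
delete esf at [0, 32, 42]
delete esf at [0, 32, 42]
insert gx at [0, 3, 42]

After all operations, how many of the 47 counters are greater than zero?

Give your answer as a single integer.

Answer: 6

Derivation:
Step 1: insert gx at [0, 3, 42] -> counters=[1,0,0,1,0,0,0,0,0,0,0,0,0,0,0,0,0,0,0,0,0,0,0,0,0,0,0,0,0,0,0,0,0,0,0,0,0,0,0,0,0,0,1,0,0,0,0]
Step 2: insert f at [16, 26, 27] -> counters=[1,0,0,1,0,0,0,0,0,0,0,0,0,0,0,0,1,0,0,0,0,0,0,0,0,0,1,1,0,0,0,0,0,0,0,0,0,0,0,0,0,0,1,0,0,0,0]
Step 3: insert yec at [4, 10, 31] -> counters=[1,0,0,1,1,0,0,0,0,0,1,0,0,0,0,0,1,0,0,0,0,0,0,0,0,0,1,1,0,0,0,1,0,0,0,0,0,0,0,0,0,0,1,0,0,0,0]
Step 4: insert esf at [0, 32, 42] -> counters=[2,0,0,1,1,0,0,0,0,0,1,0,0,0,0,0,1,0,0,0,0,0,0,0,0,0,1,1,0,0,0,1,1,0,0,0,0,0,0,0,0,0,2,0,0,0,0]
Step 5: insert esf at [0, 32, 42] -> counters=[3,0,0,1,1,0,0,0,0,0,1,0,0,0,0,0,1,0,0,0,0,0,0,0,0,0,1,1,0,0,0,1,2,0,0,0,0,0,0,0,0,0,3,0,0,0,0]
Step 6: delete gx at [0, 3, 42] -> counters=[2,0,0,0,1,0,0,0,0,0,1,0,0,0,0,0,1,0,0,0,0,0,0,0,0,0,1,1,0,0,0,1,2,0,0,0,0,0,0,0,0,0,2,0,0,0,0]
Step 7: delete f at [16, 26, 27] -> counters=[2,0,0,0,1,0,0,0,0,0,1,0,0,0,0,0,0,0,0,0,0,0,0,0,0,0,0,0,0,0,0,1,2,0,0,0,0,0,0,0,0,0,2,0,0,0,0]
Step 8: delete yec at [4, 10, 31] -> counters=[2,0,0,0,0,0,0,0,0,0,0,0,0,0,0,0,0,0,0,0,0,0,0,0,0,0,0,0,0,0,0,0,2,0,0,0,0,0,0,0,0,0,2,0,0,0,0]
Step 9: insert esf at [0, 32, 42] -> counters=[3,0,0,0,0,0,0,0,0,0,0,0,0,0,0,0,0,0,0,0,0,0,0,0,0,0,0,0,0,0,0,0,3,0,0,0,0,0,0,0,0,0,3,0,0,0,0]
Step 10: insert esf at [0, 32, 42] -> counters=[4,0,0,0,0,0,0,0,0,0,0,0,0,0,0,0,0,0,0,0,0,0,0,0,0,0,0,0,0,0,0,0,4,0,0,0,0,0,0,0,0,0,4,0,0,0,0]
Step 11: insert esf at [0, 32, 42] -> counters=[5,0,0,0,0,0,0,0,0,0,0,0,0,0,0,0,0,0,0,0,0,0,0,0,0,0,0,0,0,0,0,0,5,0,0,0,0,0,0,0,0,0,5,0,0,0,0]
Step 12: insert yec at [4, 10, 31] -> counters=[5,0,0,0,1,0,0,0,0,0,1,0,0,0,0,0,0,0,0,0,0,0,0,0,0,0,0,0,0,0,0,1,5,0,0,0,0,0,0,0,0,0,5,0,0,0,0]
Step 13: delete esf at [0, 32, 42] -> counters=[4,0,0,0,1,0,0,0,0,0,1,0,0,0,0,0,0,0,0,0,0,0,0,0,0,0,0,0,0,0,0,1,4,0,0,0,0,0,0,0,0,0,4,0,0,0,0]
Step 14: insert esf at [0, 32, 42] -> counters=[5,0,0,0,1,0,0,0,0,0,1,0,0,0,0,0,0,0,0,0,0,0,0,0,0,0,0,0,0,0,0,1,5,0,0,0,0,0,0,0,0,0,5,0,0,0,0]
Step 15: delete esf at [0, 32, 42] -> counters=[4,0,0,0,1,0,0,0,0,0,1,0,0,0,0,0,0,0,0,0,0,0,0,0,0,0,0,0,0,0,0,1,4,0,0,0,0,0,0,0,0,0,4,0,0,0,0]
Step 16: insert gx at [0, 3, 42] -> counters=[5,0,0,1,1,0,0,0,0,0,1,0,0,0,0,0,0,0,0,0,0,0,0,0,0,0,0,0,0,0,0,1,4,0,0,0,0,0,0,0,0,0,5,0,0,0,0]
Step 17: delete gx at [0, 3, 42] -> counters=[4,0,0,0,1,0,0,0,0,0,1,0,0,0,0,0,0,0,0,0,0,0,0,0,0,0,0,0,0,0,0,1,4,0,0,0,0,0,0,0,0,0,4,0,0,0,0]
Step 18: insert esf at [0, 32, 42] -> counters=[5,0,0,0,1,0,0,0,0,0,1,0,0,0,0,0,0,0,0,0,0,0,0,0,0,0,0,0,0,0,0,1,5,0,0,0,0,0,0,0,0,0,5,0,0,0,0]
Step 19: delete yec at [4, 10, 31] -> counters=[5,0,0,0,0,0,0,0,0,0,0,0,0,0,0,0,0,0,0,0,0,0,0,0,0,0,0,0,0,0,0,0,5,0,0,0,0,0,0,0,0,0,5,0,0,0,0]
Step 20: delete esf at [0, 32, 42] -> counters=[4,0,0,0,0,0,0,0,0,0,0,0,0,0,0,0,0,0,0,0,0,0,0,0,0,0,0,0,0,0,0,0,4,0,0,0,0,0,0,0,0,0,4,0,0,0,0]
Step 21: insert f at [16, 26, 27] -> counters=[4,0,0,0,0,0,0,0,0,0,0,0,0,0,0,0,1,0,0,0,0,0,0,0,0,0,1,1,0,0,0,0,4,0,0,0,0,0,0,0,0,0,4,0,0,0,0]
Step 22: delete esf at [0, 32, 42] -> counters=[3,0,0,0,0,0,0,0,0,0,0,0,0,0,0,0,1,0,0,0,0,0,0,0,0,0,1,1,0,0,0,0,3,0,0,0,0,0,0,0,0,0,3,0,0,0,0]
Step 23: insert yec at [4, 10, 31] -> counters=[3,0,0,0,1,0,0,0,0,0,1,0,0,0,0,0,1,0,0,0,0,0,0,0,0,0,1,1,0,0,0,1,3,0,0,0,0,0,0,0,0,0,3,0,0,0,0]
Step 24: delete f at [16, 26, 27] -> counters=[3,0,0,0,1,0,0,0,0,0,1,0,0,0,0,0,0,0,0,0,0,0,0,0,0,0,0,0,0,0,0,1,3,0,0,0,0,0,0,0,0,0,3,0,0,0,0]
Step 25: delete esf at [0, 32, 42] -> counters=[2,0,0,0,1,0,0,0,0,0,1,0,0,0,0,0,0,0,0,0,0,0,0,0,0,0,0,0,0,0,0,1,2,0,0,0,0,0,0,0,0,0,2,0,0,0,0]
Step 26: delete esf at [0, 32, 42] -> counters=[1,0,0,0,1,0,0,0,0,0,1,0,0,0,0,0,0,0,0,0,0,0,0,0,0,0,0,0,0,0,0,1,1,0,0,0,0,0,0,0,0,0,1,0,0,0,0]
Step 27: delete esf at [0, 32, 42] -> counters=[0,0,0,0,1,0,0,0,0,0,1,0,0,0,0,0,0,0,0,0,0,0,0,0,0,0,0,0,0,0,0,1,0,0,0,0,0,0,0,0,0,0,0,0,0,0,0]
Step 28: insert gx at [0, 3, 42] -> counters=[1,0,0,1,1,0,0,0,0,0,1,0,0,0,0,0,0,0,0,0,0,0,0,0,0,0,0,0,0,0,0,1,0,0,0,0,0,0,0,0,0,0,1,0,0,0,0]
Final counters=[1,0,0,1,1,0,0,0,0,0,1,0,0,0,0,0,0,0,0,0,0,0,0,0,0,0,0,0,0,0,0,1,0,0,0,0,0,0,0,0,0,0,1,0,0,0,0] -> 6 nonzero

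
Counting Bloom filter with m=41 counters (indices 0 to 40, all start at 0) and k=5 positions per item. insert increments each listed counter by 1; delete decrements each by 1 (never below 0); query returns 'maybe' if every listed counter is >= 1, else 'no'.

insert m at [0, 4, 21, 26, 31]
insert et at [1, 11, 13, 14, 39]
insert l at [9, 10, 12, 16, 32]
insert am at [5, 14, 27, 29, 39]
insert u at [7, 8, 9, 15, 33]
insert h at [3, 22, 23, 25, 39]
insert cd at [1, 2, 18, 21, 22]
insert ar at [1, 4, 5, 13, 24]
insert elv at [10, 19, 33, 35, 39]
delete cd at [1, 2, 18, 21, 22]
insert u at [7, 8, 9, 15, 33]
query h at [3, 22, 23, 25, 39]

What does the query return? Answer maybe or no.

Step 1: insert m at [0, 4, 21, 26, 31] -> counters=[1,0,0,0,1,0,0,0,0,0,0,0,0,0,0,0,0,0,0,0,0,1,0,0,0,0,1,0,0,0,0,1,0,0,0,0,0,0,0,0,0]
Step 2: insert et at [1, 11, 13, 14, 39] -> counters=[1,1,0,0,1,0,0,0,0,0,0,1,0,1,1,0,0,0,0,0,0,1,0,0,0,0,1,0,0,0,0,1,0,0,0,0,0,0,0,1,0]
Step 3: insert l at [9, 10, 12, 16, 32] -> counters=[1,1,0,0,1,0,0,0,0,1,1,1,1,1,1,0,1,0,0,0,0,1,0,0,0,0,1,0,0,0,0,1,1,0,0,0,0,0,0,1,0]
Step 4: insert am at [5, 14, 27, 29, 39] -> counters=[1,1,0,0,1,1,0,0,0,1,1,1,1,1,2,0,1,0,0,0,0,1,0,0,0,0,1,1,0,1,0,1,1,0,0,0,0,0,0,2,0]
Step 5: insert u at [7, 8, 9, 15, 33] -> counters=[1,1,0,0,1,1,0,1,1,2,1,1,1,1,2,1,1,0,0,0,0,1,0,0,0,0,1,1,0,1,0,1,1,1,0,0,0,0,0,2,0]
Step 6: insert h at [3, 22, 23, 25, 39] -> counters=[1,1,0,1,1,1,0,1,1,2,1,1,1,1,2,1,1,0,0,0,0,1,1,1,0,1,1,1,0,1,0,1,1,1,0,0,0,0,0,3,0]
Step 7: insert cd at [1, 2, 18, 21, 22] -> counters=[1,2,1,1,1,1,0,1,1,2,1,1,1,1,2,1,1,0,1,0,0,2,2,1,0,1,1,1,0,1,0,1,1,1,0,0,0,0,0,3,0]
Step 8: insert ar at [1, 4, 5, 13, 24] -> counters=[1,3,1,1,2,2,0,1,1,2,1,1,1,2,2,1,1,0,1,0,0,2,2,1,1,1,1,1,0,1,0,1,1,1,0,0,0,0,0,3,0]
Step 9: insert elv at [10, 19, 33, 35, 39] -> counters=[1,3,1,1,2,2,0,1,1,2,2,1,1,2,2,1,1,0,1,1,0,2,2,1,1,1,1,1,0,1,0,1,1,2,0,1,0,0,0,4,0]
Step 10: delete cd at [1, 2, 18, 21, 22] -> counters=[1,2,0,1,2,2,0,1,1,2,2,1,1,2,2,1,1,0,0,1,0,1,1,1,1,1,1,1,0,1,0,1,1,2,0,1,0,0,0,4,0]
Step 11: insert u at [7, 8, 9, 15, 33] -> counters=[1,2,0,1,2,2,0,2,2,3,2,1,1,2,2,2,1,0,0,1,0,1,1,1,1,1,1,1,0,1,0,1,1,3,0,1,0,0,0,4,0]
Query h: check counters[3]=1 counters[22]=1 counters[23]=1 counters[25]=1 counters[39]=4 -> maybe

Answer: maybe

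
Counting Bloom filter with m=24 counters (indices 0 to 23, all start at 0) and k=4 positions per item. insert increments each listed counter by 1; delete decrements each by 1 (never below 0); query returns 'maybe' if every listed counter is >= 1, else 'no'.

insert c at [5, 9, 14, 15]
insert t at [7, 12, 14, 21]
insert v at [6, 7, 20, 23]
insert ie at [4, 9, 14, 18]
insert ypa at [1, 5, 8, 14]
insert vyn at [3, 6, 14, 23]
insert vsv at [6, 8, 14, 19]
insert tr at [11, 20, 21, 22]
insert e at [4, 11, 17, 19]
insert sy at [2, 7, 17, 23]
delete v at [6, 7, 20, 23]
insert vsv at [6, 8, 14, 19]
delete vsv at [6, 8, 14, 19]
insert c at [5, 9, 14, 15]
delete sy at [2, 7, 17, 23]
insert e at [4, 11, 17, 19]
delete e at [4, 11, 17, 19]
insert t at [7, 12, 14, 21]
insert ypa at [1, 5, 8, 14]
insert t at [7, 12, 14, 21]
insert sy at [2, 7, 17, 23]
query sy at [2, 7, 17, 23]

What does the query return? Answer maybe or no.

Answer: maybe

Derivation:
Step 1: insert c at [5, 9, 14, 15] -> counters=[0,0,0,0,0,1,0,0,0,1,0,0,0,0,1,1,0,0,0,0,0,0,0,0]
Step 2: insert t at [7, 12, 14, 21] -> counters=[0,0,0,0,0,1,0,1,0,1,0,0,1,0,2,1,0,0,0,0,0,1,0,0]
Step 3: insert v at [6, 7, 20, 23] -> counters=[0,0,0,0,0,1,1,2,0,1,0,0,1,0,2,1,0,0,0,0,1,1,0,1]
Step 4: insert ie at [4, 9, 14, 18] -> counters=[0,0,0,0,1,1,1,2,0,2,0,0,1,0,3,1,0,0,1,0,1,1,0,1]
Step 5: insert ypa at [1, 5, 8, 14] -> counters=[0,1,0,0,1,2,1,2,1,2,0,0,1,0,4,1,0,0,1,0,1,1,0,1]
Step 6: insert vyn at [3, 6, 14, 23] -> counters=[0,1,0,1,1,2,2,2,1,2,0,0,1,0,5,1,0,0,1,0,1,1,0,2]
Step 7: insert vsv at [6, 8, 14, 19] -> counters=[0,1,0,1,1,2,3,2,2,2,0,0,1,0,6,1,0,0,1,1,1,1,0,2]
Step 8: insert tr at [11, 20, 21, 22] -> counters=[0,1,0,1,1,2,3,2,2,2,0,1,1,0,6,1,0,0,1,1,2,2,1,2]
Step 9: insert e at [4, 11, 17, 19] -> counters=[0,1,0,1,2,2,3,2,2,2,0,2,1,0,6,1,0,1,1,2,2,2,1,2]
Step 10: insert sy at [2, 7, 17, 23] -> counters=[0,1,1,1,2,2,3,3,2,2,0,2,1,0,6,1,0,2,1,2,2,2,1,3]
Step 11: delete v at [6, 7, 20, 23] -> counters=[0,1,1,1,2,2,2,2,2,2,0,2,1,0,6,1,0,2,1,2,1,2,1,2]
Step 12: insert vsv at [6, 8, 14, 19] -> counters=[0,1,1,1,2,2,3,2,3,2,0,2,1,0,7,1,0,2,1,3,1,2,1,2]
Step 13: delete vsv at [6, 8, 14, 19] -> counters=[0,1,1,1,2,2,2,2,2,2,0,2,1,0,6,1,0,2,1,2,1,2,1,2]
Step 14: insert c at [5, 9, 14, 15] -> counters=[0,1,1,1,2,3,2,2,2,3,0,2,1,0,7,2,0,2,1,2,1,2,1,2]
Step 15: delete sy at [2, 7, 17, 23] -> counters=[0,1,0,1,2,3,2,1,2,3,0,2,1,0,7,2,0,1,1,2,1,2,1,1]
Step 16: insert e at [4, 11, 17, 19] -> counters=[0,1,0,1,3,3,2,1,2,3,0,3,1,0,7,2,0,2,1,3,1,2,1,1]
Step 17: delete e at [4, 11, 17, 19] -> counters=[0,1,0,1,2,3,2,1,2,3,0,2,1,0,7,2,0,1,1,2,1,2,1,1]
Step 18: insert t at [7, 12, 14, 21] -> counters=[0,1,0,1,2,3,2,2,2,3,0,2,2,0,8,2,0,1,1,2,1,3,1,1]
Step 19: insert ypa at [1, 5, 8, 14] -> counters=[0,2,0,1,2,4,2,2,3,3,0,2,2,0,9,2,0,1,1,2,1,3,1,1]
Step 20: insert t at [7, 12, 14, 21] -> counters=[0,2,0,1,2,4,2,3,3,3,0,2,3,0,10,2,0,1,1,2,1,4,1,1]
Step 21: insert sy at [2, 7, 17, 23] -> counters=[0,2,1,1,2,4,2,4,3,3,0,2,3,0,10,2,0,2,1,2,1,4,1,2]
Query sy: check counters[2]=1 counters[7]=4 counters[17]=2 counters[23]=2 -> maybe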